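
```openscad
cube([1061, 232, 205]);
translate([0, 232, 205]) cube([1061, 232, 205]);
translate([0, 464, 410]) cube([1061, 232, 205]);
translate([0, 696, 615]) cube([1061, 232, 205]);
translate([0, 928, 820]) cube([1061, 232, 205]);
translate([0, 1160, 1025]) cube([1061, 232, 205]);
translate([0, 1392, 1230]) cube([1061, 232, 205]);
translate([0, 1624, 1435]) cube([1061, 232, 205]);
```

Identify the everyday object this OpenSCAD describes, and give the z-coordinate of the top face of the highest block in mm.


A staircase. The total rise is 1640 mm.

8 identical blocks, each offset up and back from the previous — a staircase. Each step is 205 mm tall and there are 8 of them, so the total rise is 8 × 205 = 1640 mm.


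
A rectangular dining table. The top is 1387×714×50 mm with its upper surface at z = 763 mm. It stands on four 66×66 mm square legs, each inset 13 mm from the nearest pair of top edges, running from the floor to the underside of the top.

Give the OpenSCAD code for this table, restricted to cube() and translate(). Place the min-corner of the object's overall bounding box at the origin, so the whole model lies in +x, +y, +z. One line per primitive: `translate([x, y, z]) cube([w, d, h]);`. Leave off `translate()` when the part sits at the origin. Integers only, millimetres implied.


// leg_h = 763 - 50 = 713
translate([0, 0, 713]) cube([1387, 714, 50]);
translate([13, 13, 0]) cube([66, 66, 713]);
translate([1308, 13, 0]) cube([66, 66, 713]);
translate([13, 635, 0]) cube([66, 66, 713]);
translate([1308, 635, 0]) cube([66, 66, 713]);


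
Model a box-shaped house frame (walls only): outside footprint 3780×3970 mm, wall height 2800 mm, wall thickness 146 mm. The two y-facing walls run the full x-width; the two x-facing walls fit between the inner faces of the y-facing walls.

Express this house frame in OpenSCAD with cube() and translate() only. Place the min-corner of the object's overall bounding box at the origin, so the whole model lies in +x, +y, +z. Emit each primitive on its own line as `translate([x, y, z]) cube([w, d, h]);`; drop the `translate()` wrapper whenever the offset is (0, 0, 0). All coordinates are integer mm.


cube([3780, 146, 2800]);
translate([0, 3824, 0]) cube([3780, 146, 2800]);
translate([0, 146, 0]) cube([146, 3678, 2800]);
translate([3634, 146, 0]) cube([146, 3678, 2800]);


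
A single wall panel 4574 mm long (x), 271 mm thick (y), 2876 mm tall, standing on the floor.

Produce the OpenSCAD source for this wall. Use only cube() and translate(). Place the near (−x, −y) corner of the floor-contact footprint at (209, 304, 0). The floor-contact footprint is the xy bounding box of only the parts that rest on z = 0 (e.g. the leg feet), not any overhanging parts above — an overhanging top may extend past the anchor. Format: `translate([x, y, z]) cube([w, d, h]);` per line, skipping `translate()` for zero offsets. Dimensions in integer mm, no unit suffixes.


translate([209, 304, 0]) cube([4574, 271, 2876]);


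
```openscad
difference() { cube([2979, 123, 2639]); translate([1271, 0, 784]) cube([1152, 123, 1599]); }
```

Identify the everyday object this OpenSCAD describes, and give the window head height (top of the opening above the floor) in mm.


A wall with a window opening. The window head height is 2383 mm.

A wall with a rectangular opening subtracted — a window. Sill at z = 784, opening 1599 mm tall, so the head is at 784 + 1599 = 2383 mm.


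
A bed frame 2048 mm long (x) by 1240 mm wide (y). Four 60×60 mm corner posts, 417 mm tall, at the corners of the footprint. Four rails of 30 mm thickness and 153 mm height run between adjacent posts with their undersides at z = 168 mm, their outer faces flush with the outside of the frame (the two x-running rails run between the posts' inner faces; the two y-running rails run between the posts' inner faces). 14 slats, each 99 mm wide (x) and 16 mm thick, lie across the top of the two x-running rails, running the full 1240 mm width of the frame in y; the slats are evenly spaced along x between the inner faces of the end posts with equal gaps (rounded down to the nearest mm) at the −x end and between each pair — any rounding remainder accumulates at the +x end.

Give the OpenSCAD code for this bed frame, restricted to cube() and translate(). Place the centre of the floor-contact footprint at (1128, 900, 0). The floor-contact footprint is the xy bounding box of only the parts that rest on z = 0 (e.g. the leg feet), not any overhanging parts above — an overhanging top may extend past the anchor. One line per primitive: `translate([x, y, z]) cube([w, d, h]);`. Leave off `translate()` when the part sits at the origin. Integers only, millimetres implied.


translate([104, 280, 0]) cube([60, 60, 417]);
translate([104, 1460, 0]) cube([60, 60, 417]);
translate([2092, 280, 0]) cube([60, 60, 417]);
translate([2092, 1460, 0]) cube([60, 60, 417]);
translate([164, 280, 168]) cube([1928, 30, 153]);
translate([164, 1490, 168]) cube([1928, 30, 153]);
translate([104, 340, 168]) cube([30, 1120, 153]);
translate([2122, 340, 168]) cube([30, 1120, 153]);
translate([200, 280, 321]) cube([99, 1240, 16]);
translate([335, 280, 321]) cube([99, 1240, 16]);
translate([470, 280, 321]) cube([99, 1240, 16]);
translate([605, 280, 321]) cube([99, 1240, 16]);
translate([740, 280, 321]) cube([99, 1240, 16]);
translate([875, 280, 321]) cube([99, 1240, 16]);
translate([1010, 280, 321]) cube([99, 1240, 16]);
translate([1145, 280, 321]) cube([99, 1240, 16]);
translate([1280, 280, 321]) cube([99, 1240, 16]);
translate([1415, 280, 321]) cube([99, 1240, 16]);
translate([1550, 280, 321]) cube([99, 1240, 16]);
translate([1685, 280, 321]) cube([99, 1240, 16]);
translate([1820, 280, 321]) cube([99, 1240, 16]);
translate([1955, 280, 321]) cube([99, 1240, 16]);


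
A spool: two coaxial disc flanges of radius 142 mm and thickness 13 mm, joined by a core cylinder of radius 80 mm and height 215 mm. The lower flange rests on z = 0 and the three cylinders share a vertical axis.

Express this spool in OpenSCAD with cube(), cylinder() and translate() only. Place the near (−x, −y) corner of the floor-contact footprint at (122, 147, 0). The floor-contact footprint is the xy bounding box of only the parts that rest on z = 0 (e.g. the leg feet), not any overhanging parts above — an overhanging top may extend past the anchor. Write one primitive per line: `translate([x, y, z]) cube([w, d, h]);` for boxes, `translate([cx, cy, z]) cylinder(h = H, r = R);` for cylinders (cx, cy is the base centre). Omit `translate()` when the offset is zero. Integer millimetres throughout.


translate([264, 289, 0]) cylinder(h = 13, r = 142);
translate([264, 289, 13]) cylinder(h = 215, r = 80);
translate([264, 289, 228]) cylinder(h = 13, r = 142);


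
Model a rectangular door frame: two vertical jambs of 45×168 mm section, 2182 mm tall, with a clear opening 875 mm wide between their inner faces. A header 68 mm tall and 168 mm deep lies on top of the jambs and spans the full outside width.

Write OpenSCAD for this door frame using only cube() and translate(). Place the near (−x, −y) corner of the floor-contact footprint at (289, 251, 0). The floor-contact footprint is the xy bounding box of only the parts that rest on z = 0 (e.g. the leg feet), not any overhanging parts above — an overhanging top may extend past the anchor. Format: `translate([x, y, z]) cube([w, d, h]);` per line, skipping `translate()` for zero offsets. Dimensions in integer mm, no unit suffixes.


translate([289, 251, 0]) cube([45, 168, 2182]);
translate([1209, 251, 0]) cube([45, 168, 2182]);
translate([289, 251, 2182]) cube([965, 168, 68]);


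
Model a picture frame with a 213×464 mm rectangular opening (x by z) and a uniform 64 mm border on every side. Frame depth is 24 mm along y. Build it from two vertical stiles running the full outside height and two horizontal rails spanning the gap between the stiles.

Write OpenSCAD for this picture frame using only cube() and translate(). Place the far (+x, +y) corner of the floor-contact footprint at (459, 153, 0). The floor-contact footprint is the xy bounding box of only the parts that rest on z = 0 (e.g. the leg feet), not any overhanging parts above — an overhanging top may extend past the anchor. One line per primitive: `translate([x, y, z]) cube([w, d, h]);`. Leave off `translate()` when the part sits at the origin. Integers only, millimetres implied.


translate([118, 129, 0]) cube([64, 24, 592]);
translate([395, 129, 0]) cube([64, 24, 592]);
translate([182, 129, 0]) cube([213, 24, 64]);
translate([182, 129, 528]) cube([213, 24, 64]);


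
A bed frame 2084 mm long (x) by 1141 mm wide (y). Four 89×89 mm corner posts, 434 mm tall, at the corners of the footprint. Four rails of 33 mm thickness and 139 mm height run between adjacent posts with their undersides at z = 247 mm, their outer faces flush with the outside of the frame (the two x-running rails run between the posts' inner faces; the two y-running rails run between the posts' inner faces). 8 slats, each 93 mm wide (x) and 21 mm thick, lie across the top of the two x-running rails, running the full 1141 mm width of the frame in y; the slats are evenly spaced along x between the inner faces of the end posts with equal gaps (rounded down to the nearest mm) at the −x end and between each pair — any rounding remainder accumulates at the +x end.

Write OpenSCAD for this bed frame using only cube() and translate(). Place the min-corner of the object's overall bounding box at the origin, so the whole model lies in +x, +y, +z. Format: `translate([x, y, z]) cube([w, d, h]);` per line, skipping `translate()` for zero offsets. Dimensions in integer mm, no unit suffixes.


cube([89, 89, 434]);
translate([0, 1052, 0]) cube([89, 89, 434]);
translate([1995, 0, 0]) cube([89, 89, 434]);
translate([1995, 1052, 0]) cube([89, 89, 434]);
translate([89, 0, 247]) cube([1906, 33, 139]);
translate([89, 1108, 247]) cube([1906, 33, 139]);
translate([0, 89, 247]) cube([33, 963, 139]);
translate([2051, 89, 247]) cube([33, 963, 139]);
translate([218, 0, 386]) cube([93, 1141, 21]);
translate([440, 0, 386]) cube([93, 1141, 21]);
translate([662, 0, 386]) cube([93, 1141, 21]);
translate([884, 0, 386]) cube([93, 1141, 21]);
translate([1106, 0, 386]) cube([93, 1141, 21]);
translate([1328, 0, 386]) cube([93, 1141, 21]);
translate([1550, 0, 386]) cube([93, 1141, 21]);
translate([1772, 0, 386]) cube([93, 1141, 21]);


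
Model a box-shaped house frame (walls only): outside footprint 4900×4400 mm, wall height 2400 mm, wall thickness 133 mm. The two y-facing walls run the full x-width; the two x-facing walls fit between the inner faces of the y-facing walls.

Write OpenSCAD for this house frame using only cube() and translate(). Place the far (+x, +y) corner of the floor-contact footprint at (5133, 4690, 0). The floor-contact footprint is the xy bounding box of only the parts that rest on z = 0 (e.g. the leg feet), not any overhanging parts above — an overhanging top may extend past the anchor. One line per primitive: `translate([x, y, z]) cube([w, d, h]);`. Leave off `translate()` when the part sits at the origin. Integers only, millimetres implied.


translate([233, 290, 0]) cube([4900, 133, 2400]);
translate([233, 4557, 0]) cube([4900, 133, 2400]);
translate([233, 423, 0]) cube([133, 4134, 2400]);
translate([5000, 423, 0]) cube([133, 4134, 2400]);


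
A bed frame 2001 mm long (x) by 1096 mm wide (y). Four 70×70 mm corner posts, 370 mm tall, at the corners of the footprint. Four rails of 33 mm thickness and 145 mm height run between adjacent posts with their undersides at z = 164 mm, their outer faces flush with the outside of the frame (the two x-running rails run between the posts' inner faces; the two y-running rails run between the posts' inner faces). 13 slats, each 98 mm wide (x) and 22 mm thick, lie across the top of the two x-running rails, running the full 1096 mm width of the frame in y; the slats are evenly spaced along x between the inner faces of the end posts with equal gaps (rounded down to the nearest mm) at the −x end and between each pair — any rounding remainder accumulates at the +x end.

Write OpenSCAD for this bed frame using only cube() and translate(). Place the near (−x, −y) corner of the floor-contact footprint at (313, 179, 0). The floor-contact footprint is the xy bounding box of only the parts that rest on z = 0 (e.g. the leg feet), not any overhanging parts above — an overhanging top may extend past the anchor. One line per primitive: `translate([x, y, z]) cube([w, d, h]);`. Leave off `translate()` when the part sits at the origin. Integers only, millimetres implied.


translate([313, 179, 0]) cube([70, 70, 370]);
translate([313, 1205, 0]) cube([70, 70, 370]);
translate([2244, 179, 0]) cube([70, 70, 370]);
translate([2244, 1205, 0]) cube([70, 70, 370]);
translate([383, 179, 164]) cube([1861, 33, 145]);
translate([383, 1242, 164]) cube([1861, 33, 145]);
translate([313, 249, 164]) cube([33, 956, 145]);
translate([2281, 249, 164]) cube([33, 956, 145]);
translate([424, 179, 309]) cube([98, 1096, 22]);
translate([563, 179, 309]) cube([98, 1096, 22]);
translate([702, 179, 309]) cube([98, 1096, 22]);
translate([841, 179, 309]) cube([98, 1096, 22]);
translate([980, 179, 309]) cube([98, 1096, 22]);
translate([1119, 179, 309]) cube([98, 1096, 22]);
translate([1258, 179, 309]) cube([98, 1096, 22]);
translate([1397, 179, 309]) cube([98, 1096, 22]);
translate([1536, 179, 309]) cube([98, 1096, 22]);
translate([1675, 179, 309]) cube([98, 1096, 22]);
translate([1814, 179, 309]) cube([98, 1096, 22]);
translate([1953, 179, 309]) cube([98, 1096, 22]);
translate([2092, 179, 309]) cube([98, 1096, 22]);


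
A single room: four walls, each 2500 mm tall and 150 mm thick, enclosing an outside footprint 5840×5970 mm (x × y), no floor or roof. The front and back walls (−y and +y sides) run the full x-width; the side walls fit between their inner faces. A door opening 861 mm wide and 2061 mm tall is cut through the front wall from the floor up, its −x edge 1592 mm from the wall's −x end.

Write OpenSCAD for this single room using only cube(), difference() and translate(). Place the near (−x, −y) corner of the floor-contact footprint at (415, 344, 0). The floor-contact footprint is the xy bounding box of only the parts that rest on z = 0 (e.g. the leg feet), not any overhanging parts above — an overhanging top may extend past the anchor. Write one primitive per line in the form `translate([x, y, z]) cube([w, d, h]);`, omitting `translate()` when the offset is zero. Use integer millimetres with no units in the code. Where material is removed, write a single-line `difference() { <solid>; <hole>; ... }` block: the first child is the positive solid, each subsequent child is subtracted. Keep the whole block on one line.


difference() { translate([415, 344, 0]) cube([5840, 150, 2500]); translate([2007, 344, 0]) cube([861, 150, 2061]); }
translate([415, 6164, 0]) cube([5840, 150, 2500]);
translate([415, 494, 0]) cube([150, 5670, 2500]);
translate([6105, 494, 0]) cube([150, 5670, 2500]);


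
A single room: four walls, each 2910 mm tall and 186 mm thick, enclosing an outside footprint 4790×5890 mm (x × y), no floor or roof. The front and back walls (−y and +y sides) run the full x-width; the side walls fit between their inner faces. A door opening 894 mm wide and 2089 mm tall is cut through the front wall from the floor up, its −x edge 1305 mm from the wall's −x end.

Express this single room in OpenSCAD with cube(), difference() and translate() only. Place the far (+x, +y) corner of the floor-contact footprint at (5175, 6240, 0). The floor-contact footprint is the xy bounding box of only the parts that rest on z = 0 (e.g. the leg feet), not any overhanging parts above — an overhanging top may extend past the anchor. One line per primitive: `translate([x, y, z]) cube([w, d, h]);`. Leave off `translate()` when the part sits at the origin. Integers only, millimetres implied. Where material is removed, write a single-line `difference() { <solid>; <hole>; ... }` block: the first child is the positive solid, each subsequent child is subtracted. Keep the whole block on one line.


difference() { translate([385, 350, 0]) cube([4790, 186, 2910]); translate([1690, 350, 0]) cube([894, 186, 2089]); }
translate([385, 6054, 0]) cube([4790, 186, 2910]);
translate([385, 536, 0]) cube([186, 5518, 2910]);
translate([4989, 536, 0]) cube([186, 5518, 2910]);


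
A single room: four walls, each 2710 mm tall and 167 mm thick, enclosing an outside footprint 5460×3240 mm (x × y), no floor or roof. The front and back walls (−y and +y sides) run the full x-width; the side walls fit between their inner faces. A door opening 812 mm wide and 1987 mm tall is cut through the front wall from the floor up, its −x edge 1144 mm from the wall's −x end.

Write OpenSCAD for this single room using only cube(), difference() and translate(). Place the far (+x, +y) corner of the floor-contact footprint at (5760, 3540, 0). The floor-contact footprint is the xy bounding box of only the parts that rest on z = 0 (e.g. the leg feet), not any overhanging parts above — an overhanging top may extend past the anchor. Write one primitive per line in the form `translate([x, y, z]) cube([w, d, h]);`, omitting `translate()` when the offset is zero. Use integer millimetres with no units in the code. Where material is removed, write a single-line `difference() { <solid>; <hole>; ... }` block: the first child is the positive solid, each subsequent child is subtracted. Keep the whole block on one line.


difference() { translate([300, 300, 0]) cube([5460, 167, 2710]); translate([1444, 300, 0]) cube([812, 167, 1987]); }
translate([300, 3373, 0]) cube([5460, 167, 2710]);
translate([300, 467, 0]) cube([167, 2906, 2710]);
translate([5593, 467, 0]) cube([167, 2906, 2710]);


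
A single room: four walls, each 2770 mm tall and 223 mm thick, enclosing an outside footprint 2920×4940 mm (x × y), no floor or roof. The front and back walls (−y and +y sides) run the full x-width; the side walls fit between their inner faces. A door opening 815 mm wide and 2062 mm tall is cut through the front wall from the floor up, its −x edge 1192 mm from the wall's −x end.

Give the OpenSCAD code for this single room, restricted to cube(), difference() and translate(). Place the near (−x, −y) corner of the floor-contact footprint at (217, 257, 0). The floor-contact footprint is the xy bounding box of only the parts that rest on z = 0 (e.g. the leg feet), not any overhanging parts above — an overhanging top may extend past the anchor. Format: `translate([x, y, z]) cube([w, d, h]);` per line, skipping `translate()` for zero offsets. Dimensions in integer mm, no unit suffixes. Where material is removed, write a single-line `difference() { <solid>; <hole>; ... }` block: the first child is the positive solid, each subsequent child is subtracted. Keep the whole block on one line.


difference() { translate([217, 257, 0]) cube([2920, 223, 2770]); translate([1409, 257, 0]) cube([815, 223, 2062]); }
translate([217, 4974, 0]) cube([2920, 223, 2770]);
translate([217, 480, 0]) cube([223, 4494, 2770]);
translate([2914, 480, 0]) cube([223, 4494, 2770]);


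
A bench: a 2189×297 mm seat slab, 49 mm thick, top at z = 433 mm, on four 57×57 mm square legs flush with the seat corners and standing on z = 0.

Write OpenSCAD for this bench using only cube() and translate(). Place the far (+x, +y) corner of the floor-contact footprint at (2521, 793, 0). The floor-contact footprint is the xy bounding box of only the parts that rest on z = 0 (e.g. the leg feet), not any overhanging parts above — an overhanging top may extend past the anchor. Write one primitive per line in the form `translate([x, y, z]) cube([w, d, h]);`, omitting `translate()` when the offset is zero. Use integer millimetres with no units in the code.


// leg_h = 433 − 49 = 384
translate([332, 496, 384]) cube([2189, 297, 49]);
translate([332, 496, 0]) cube([57, 57, 384]);
translate([332, 736, 0]) cube([57, 57, 384]);
translate([2464, 496, 0]) cube([57, 57, 384]);
translate([2464, 736, 0]) cube([57, 57, 384]);


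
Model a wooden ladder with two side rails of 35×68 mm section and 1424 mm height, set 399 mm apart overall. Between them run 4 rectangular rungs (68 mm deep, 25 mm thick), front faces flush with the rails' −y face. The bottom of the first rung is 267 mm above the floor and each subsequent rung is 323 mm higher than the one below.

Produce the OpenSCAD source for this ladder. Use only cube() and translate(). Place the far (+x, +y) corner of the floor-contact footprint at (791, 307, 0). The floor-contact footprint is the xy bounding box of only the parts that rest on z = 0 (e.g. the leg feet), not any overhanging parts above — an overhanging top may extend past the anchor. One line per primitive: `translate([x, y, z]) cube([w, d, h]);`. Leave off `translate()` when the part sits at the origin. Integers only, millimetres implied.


translate([392, 239, 0]) cube([35, 68, 1424]);
translate([756, 239, 0]) cube([35, 68, 1424]);
translate([427, 239, 267]) cube([329, 68, 25]);
translate([427, 239, 590]) cube([329, 68, 25]);
translate([427, 239, 913]) cube([329, 68, 25]);
translate([427, 239, 1236]) cube([329, 68, 25]);


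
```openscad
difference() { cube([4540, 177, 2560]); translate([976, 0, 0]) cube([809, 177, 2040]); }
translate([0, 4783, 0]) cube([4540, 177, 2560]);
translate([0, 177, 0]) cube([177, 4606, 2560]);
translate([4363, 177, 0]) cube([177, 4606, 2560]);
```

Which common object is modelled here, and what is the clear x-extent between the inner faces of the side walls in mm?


A single room. The interior width is 4186 mm.

Four walls enclosing a rectangle with a door in the front wall — a room. Outside width 4540 minus two 177 mm walls gives 4186 mm.


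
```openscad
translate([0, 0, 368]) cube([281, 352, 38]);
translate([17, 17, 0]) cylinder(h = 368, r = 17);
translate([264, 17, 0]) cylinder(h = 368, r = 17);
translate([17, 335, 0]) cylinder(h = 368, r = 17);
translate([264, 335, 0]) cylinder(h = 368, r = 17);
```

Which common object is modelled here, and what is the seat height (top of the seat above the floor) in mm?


A stool. The seat height is 406 mm.

A 281×352×38 slab at z = 368 on four corner cylinders — a stool. The seat top is 368 + 38 = 406 mm.


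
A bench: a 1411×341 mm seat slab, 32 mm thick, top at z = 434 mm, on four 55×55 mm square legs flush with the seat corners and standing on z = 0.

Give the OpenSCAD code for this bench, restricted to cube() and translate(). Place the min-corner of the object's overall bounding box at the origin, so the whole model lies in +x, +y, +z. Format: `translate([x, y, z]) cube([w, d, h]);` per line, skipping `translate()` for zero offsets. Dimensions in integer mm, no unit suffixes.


translate([0, 0, 402]) cube([1411, 341, 32]);
cube([55, 55, 402]);
translate([0, 286, 0]) cube([55, 55, 402]);
translate([1356, 0, 0]) cube([55, 55, 402]);
translate([1356, 286, 0]) cube([55, 55, 402]);


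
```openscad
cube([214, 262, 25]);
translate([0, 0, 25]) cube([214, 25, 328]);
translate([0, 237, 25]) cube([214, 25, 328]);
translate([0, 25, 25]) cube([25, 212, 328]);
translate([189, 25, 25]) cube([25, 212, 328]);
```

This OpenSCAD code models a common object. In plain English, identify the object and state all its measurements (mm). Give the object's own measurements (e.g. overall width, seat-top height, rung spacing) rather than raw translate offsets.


An open-topped rectangular box: outside dimensions 214×262×353 mm, with a uniform wall and base thickness of 25 mm. The base is a full 214×262 slab on the floor; four walls sit on top of the base. The front and back walls (the −y and +y sides) span the full width; the two side walls fit between them.


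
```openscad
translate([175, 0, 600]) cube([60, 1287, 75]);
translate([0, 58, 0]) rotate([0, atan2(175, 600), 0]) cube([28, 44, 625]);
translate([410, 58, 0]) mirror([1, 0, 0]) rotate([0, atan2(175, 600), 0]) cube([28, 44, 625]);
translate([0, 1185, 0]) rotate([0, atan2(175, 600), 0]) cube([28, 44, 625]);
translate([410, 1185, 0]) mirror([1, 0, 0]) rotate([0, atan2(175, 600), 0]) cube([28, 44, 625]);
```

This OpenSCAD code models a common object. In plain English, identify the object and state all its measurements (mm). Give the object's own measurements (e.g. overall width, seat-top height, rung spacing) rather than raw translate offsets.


A sawhorse. A 60×1287×75 mm beam (x, y, z) sits on two A-frame leg pairs. Each pair is two raked legs of 28×44 mm section (44 mm along y) splaying symmetrically in x. Each leg rises 600 mm vertically over 175 mm of horizontal reach and is 625 mm long along its own axis. Every leg's outer bottom edge rests on the floor and its outer top edge meets a bottom edge of the beam — the left legs (tilting toward +x) meet the beam's −x bottom edge, the right legs (their mirror images, tilting toward −x) meet its +x bottom edge — so the leg tops tuck under the beam, the beam's underside is 600 mm above the floor, and the feet are 410 mm apart outside-to-outside with the beam centred between them. The two leg pairs are set in 58 mm from either end of the beam.


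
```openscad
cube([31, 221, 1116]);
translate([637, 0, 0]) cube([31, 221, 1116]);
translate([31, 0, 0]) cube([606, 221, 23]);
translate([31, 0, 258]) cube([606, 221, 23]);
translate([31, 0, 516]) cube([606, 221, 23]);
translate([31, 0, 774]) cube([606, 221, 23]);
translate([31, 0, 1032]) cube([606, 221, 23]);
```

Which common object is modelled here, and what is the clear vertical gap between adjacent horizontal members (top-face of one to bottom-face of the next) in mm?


A bookshelf. The clear shelf gap is 235 mm.

Two tall side panels with 5 horizontal boards between them — a bookshelf. The first two shelf undersides are at z = 0 and z = 258; with shelf thickness 23, the clear gap is 258 − 0 − 23 = 235 mm.


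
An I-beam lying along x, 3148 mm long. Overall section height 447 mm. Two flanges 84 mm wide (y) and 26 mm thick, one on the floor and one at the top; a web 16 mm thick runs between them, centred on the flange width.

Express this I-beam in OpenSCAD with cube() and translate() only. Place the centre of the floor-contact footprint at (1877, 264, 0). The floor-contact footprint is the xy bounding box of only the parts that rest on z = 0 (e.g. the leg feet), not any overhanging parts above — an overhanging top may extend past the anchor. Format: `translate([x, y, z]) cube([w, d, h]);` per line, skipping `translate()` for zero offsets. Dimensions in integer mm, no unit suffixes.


translate([303, 222, 0]) cube([3148, 84, 26]);
translate([303, 256, 26]) cube([3148, 16, 395]);
translate([303, 222, 421]) cube([3148, 84, 26]);


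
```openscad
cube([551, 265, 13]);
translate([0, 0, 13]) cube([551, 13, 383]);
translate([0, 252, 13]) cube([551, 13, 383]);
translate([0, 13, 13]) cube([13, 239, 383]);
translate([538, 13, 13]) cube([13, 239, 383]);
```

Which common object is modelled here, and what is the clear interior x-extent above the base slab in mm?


An open box. The internal width is 525 mm.

A 551×265 base slab with four walls standing on it — an open box. The base is 551 mm wide and the walls are 13 mm thick, so the internal width is 551 − 2 × 13 = 525 mm.


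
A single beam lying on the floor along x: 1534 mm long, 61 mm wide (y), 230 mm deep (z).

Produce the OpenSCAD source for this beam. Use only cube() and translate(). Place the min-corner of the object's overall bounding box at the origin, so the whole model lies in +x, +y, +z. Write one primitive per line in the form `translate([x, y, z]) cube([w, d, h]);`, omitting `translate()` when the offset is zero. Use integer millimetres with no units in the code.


cube([1534, 61, 230]);


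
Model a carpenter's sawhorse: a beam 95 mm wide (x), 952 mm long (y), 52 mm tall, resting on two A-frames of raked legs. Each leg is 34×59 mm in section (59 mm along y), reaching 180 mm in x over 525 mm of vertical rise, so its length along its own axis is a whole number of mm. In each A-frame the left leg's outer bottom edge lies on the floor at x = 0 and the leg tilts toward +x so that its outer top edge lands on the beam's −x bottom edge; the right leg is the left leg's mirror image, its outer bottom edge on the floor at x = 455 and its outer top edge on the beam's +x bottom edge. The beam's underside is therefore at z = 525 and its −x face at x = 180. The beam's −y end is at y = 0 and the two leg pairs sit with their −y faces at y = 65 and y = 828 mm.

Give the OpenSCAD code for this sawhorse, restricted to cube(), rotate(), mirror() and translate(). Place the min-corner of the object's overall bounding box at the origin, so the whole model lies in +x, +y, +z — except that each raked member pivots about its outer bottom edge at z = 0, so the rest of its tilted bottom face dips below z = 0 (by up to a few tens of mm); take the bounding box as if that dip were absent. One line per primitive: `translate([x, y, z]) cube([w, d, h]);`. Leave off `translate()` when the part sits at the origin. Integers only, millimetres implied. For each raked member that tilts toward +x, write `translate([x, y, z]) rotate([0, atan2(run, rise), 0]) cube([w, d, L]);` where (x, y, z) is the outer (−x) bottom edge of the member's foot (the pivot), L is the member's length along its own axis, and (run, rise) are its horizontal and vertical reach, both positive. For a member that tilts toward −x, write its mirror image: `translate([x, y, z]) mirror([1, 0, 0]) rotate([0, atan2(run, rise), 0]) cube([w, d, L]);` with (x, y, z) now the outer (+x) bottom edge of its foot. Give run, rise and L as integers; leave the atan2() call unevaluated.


translate([180, 0, 525]) cube([95, 952, 52]);
translate([0, 65, 0]) rotate([0, atan2(180, 525), 0]) cube([34, 59, 555]);
translate([455, 65, 0]) mirror([1, 0, 0]) rotate([0, atan2(180, 525), 0]) cube([34, 59, 555]);
translate([0, 828, 0]) rotate([0, atan2(180, 525), 0]) cube([34, 59, 555]);
translate([455, 828, 0]) mirror([1, 0, 0]) rotate([0, atan2(180, 525), 0]) cube([34, 59, 555]);


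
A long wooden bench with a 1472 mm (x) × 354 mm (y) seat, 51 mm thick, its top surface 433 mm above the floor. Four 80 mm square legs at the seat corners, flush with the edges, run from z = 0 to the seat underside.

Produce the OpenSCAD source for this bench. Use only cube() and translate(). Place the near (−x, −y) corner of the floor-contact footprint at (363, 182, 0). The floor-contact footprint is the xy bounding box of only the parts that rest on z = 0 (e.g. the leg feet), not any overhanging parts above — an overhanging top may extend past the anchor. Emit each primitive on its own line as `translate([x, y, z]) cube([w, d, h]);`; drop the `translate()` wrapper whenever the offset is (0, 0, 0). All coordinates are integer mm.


translate([363, 182, 382]) cube([1472, 354, 51]);
translate([363, 182, 0]) cube([80, 80, 382]);
translate([363, 456, 0]) cube([80, 80, 382]);
translate([1755, 182, 0]) cube([80, 80, 382]);
translate([1755, 456, 0]) cube([80, 80, 382]);


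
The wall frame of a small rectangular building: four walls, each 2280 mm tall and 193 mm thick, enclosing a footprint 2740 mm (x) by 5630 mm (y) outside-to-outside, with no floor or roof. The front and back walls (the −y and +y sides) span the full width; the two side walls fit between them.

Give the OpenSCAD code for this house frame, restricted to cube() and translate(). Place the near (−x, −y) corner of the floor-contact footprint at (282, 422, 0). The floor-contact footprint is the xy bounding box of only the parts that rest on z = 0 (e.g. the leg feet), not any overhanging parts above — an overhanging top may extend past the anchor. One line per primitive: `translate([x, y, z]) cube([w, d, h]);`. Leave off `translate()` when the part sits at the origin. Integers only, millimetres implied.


translate([282, 422, 0]) cube([2740, 193, 2280]);
translate([282, 5859, 0]) cube([2740, 193, 2280]);
translate([282, 615, 0]) cube([193, 5244, 2280]);
translate([2829, 615, 0]) cube([193, 5244, 2280]);


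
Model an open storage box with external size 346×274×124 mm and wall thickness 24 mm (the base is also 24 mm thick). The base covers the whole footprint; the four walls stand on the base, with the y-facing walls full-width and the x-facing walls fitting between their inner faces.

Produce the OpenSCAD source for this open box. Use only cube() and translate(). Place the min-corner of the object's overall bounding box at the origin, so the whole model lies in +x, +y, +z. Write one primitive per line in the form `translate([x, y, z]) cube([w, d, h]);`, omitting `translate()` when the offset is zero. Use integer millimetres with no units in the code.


cube([346, 274, 24]);
translate([0, 0, 24]) cube([346, 24, 100]);
translate([0, 250, 24]) cube([346, 24, 100]);
translate([0, 24, 24]) cube([24, 226, 100]);
translate([322, 24, 24]) cube([24, 226, 100]);


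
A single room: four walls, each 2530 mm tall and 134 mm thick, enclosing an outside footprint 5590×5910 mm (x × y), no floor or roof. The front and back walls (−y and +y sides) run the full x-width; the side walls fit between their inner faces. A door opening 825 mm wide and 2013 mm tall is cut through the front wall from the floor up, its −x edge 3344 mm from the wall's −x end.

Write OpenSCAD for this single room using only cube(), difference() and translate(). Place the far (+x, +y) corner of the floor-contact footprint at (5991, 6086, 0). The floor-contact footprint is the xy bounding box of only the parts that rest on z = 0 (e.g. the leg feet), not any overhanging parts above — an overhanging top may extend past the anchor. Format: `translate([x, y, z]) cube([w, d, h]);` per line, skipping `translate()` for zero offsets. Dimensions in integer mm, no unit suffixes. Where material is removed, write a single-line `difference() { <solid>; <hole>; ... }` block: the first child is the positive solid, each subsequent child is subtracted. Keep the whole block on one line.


difference() { translate([401, 176, 0]) cube([5590, 134, 2530]); translate([3745, 176, 0]) cube([825, 134, 2013]); }
translate([401, 5952, 0]) cube([5590, 134, 2530]);
translate([401, 310, 0]) cube([134, 5642, 2530]);
translate([5857, 310, 0]) cube([134, 5642, 2530]);


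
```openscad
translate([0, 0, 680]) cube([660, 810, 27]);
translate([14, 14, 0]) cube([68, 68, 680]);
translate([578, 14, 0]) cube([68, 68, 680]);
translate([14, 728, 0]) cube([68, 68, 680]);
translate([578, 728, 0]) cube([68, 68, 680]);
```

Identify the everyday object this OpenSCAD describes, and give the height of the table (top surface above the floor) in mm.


A table. The table height is 707 mm.

A 660×810×27 slab sits at z = 680 on four 68 mm square posts — a table. The top surface is at 680 + 27 = 707 mm.


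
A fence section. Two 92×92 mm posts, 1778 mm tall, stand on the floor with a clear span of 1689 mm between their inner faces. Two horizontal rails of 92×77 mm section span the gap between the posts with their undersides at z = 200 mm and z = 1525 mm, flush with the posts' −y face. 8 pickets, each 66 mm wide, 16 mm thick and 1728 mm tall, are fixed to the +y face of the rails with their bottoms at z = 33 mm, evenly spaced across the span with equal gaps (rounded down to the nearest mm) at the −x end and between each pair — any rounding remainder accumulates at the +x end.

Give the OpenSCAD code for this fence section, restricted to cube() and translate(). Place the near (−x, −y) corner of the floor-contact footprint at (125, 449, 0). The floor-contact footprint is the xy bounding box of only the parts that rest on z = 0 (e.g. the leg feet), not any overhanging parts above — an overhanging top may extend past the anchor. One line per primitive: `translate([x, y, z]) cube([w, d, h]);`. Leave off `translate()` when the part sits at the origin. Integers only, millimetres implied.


translate([125, 449, 0]) cube([92, 92, 1778]);
translate([1906, 449, 0]) cube([92, 92, 1778]);
translate([217, 449, 200]) cube([1689, 92, 77]);
translate([217, 449, 1525]) cube([1689, 92, 77]);
translate([346, 541, 33]) cube([66, 16, 1728]);
translate([541, 541, 33]) cube([66, 16, 1728]);
translate([736, 541, 33]) cube([66, 16, 1728]);
translate([931, 541, 33]) cube([66, 16, 1728]);
translate([1126, 541, 33]) cube([66, 16, 1728]);
translate([1321, 541, 33]) cube([66, 16, 1728]);
translate([1516, 541, 33]) cube([66, 16, 1728]);
translate([1711, 541, 33]) cube([66, 16, 1728]);


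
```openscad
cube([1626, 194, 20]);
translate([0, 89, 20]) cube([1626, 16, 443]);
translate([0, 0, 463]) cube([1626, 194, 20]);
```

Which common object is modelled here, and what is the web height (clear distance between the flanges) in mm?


An I-beam. The web height is 443 mm.

Two wide flanges with a thin centred web — an I-beam. Overall 483 mm minus two 20 mm flanges gives a web of 483 − 2·20 = 443 mm.


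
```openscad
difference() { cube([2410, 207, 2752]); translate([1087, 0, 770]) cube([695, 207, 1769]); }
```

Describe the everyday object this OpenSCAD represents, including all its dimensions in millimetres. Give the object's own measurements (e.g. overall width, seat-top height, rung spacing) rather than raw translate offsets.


A wall 2410 mm long (x), 207 mm thick (y), 2752 mm tall, with a rectangular window opening cut through it. The opening is 695 mm wide and 1769 mm tall; its sill is at z = 770 mm and its near (−x) edge is 1087 mm from the wall's −x end. The opening passes through the full wall thickness.


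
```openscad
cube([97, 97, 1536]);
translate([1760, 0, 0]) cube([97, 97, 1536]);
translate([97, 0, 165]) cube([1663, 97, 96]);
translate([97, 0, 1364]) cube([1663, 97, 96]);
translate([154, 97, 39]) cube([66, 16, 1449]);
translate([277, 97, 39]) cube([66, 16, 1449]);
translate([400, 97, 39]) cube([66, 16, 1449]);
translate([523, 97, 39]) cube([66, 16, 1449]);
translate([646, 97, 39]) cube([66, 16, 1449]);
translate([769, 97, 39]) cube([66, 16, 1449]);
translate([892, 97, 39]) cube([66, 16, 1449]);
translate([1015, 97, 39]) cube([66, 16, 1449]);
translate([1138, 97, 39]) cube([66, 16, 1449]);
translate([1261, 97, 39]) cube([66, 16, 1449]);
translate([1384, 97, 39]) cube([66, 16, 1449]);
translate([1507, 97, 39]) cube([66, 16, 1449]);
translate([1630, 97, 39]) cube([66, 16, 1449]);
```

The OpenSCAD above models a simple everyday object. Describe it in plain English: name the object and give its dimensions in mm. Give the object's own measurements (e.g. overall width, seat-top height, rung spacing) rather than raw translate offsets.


A fence section. Two 97×97 mm posts, 1536 mm tall, stand on the floor with a clear span of 1663 mm between their inner faces. Two horizontal rails of 97×96 mm section span the gap between the posts with their undersides at z = 165 mm and z = 1364 mm, flush with the posts' −y face. 13 pickets, each 66 mm wide, 16 mm thick and 1449 mm tall, are fixed to the +y face of the rails with their bottoms at z = 39 mm, spaced across the span with a 57 mm gap after the −x post and between neighbouring pickets, with 64 mm left before the +x post.


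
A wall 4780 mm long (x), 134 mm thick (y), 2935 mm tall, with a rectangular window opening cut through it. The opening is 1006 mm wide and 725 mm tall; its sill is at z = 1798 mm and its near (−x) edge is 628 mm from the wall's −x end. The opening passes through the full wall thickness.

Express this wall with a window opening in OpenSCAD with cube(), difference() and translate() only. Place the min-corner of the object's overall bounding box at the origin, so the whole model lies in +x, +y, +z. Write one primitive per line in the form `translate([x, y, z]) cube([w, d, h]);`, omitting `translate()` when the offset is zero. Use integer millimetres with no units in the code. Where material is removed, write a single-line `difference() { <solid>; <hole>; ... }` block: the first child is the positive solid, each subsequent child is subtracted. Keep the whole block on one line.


difference() { cube([4780, 134, 2935]); translate([628, 0, 1798]) cube([1006, 134, 725]); }
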